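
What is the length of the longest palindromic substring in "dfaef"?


Input: "dfaef"
Checking substrings for palindromes:
  No multi-char palindromic substrings found
Longest palindromic substring: "d" with length 1

1


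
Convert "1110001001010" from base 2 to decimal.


Input: "1110001001010" in base 2
Positional expansion:
  Digit '1' (value 1) x 2^12 = 4096
  Digit '1' (value 1) x 2^11 = 2048
  Digit '1' (value 1) x 2^10 = 1024
  Digit '0' (value 0) x 2^9 = 0
  Digit '0' (value 0) x 2^8 = 0
  Digit '0' (value 0) x 2^7 = 0
  Digit '1' (value 1) x 2^6 = 64
  Digit '0' (value 0) x 2^5 = 0
  Digit '0' (value 0) x 2^4 = 0
  Digit '1' (value 1) x 2^3 = 8
  Digit '0' (value 0) x 2^2 = 0
  Digit '1' (value 1) x 2^1 = 2
  Digit '0' (value 0) x 2^0 = 0
Sum = 7242

7242


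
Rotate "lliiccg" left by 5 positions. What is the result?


Input: "lliiccg", rotate left by 5
First 5 characters: "lliic"
Remaining characters: "cg"
Concatenate remaining + first: "cg" + "lliic" = "cglliic"

cglliic


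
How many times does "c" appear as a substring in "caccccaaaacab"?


Searching for "c" in "caccccaaaacab"
Scanning each position:
  Position 0: "c" => MATCH
  Position 1: "a" => no
  Position 2: "c" => MATCH
  Position 3: "c" => MATCH
  Position 4: "c" => MATCH
  Position 5: "c" => MATCH
  Position 6: "a" => no
  Position 7: "a" => no
  Position 8: "a" => no
  Position 9: "a" => no
  Position 10: "c" => MATCH
  Position 11: "a" => no
  Position 12: "b" => no
Total occurrences: 6

6


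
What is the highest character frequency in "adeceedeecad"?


Input: adeceedeecad
Character counts:
  'a': 2
  'c': 2
  'd': 3
  'e': 5
Maximum frequency: 5

5


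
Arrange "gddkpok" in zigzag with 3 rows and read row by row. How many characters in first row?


Zigzag "gddkpok" into 3 rows:
Placing characters:
  'g' => row 0
  'd' => row 1
  'd' => row 2
  'k' => row 1
  'p' => row 0
  'o' => row 1
  'k' => row 2
Rows:
  Row 0: "gp"
  Row 1: "dko"
  Row 2: "dk"
First row length: 2

2


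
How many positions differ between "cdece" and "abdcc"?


Comparing "cdece" and "abdcc" position by position:
  Position 0: 'c' vs 'a' => DIFFER
  Position 1: 'd' vs 'b' => DIFFER
  Position 2: 'e' vs 'd' => DIFFER
  Position 3: 'c' vs 'c' => same
  Position 4: 'e' vs 'c' => DIFFER
Positions that differ: 4

4


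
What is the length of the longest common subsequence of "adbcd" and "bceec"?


LCS of "adbcd" and "bceec"
DP table:
           b    c    e    e    c
      0    0    0    0    0    0
  a   0    0    0    0    0    0
  d   0    0    0    0    0    0
  b   0    1    1    1    1    1
  c   0    1    2    2    2    2
  d   0    1    2    2    2    2
LCS length = dp[5][5] = 2

2


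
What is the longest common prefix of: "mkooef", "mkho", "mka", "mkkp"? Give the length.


Words: mkooef, mkho, mka, mkkp
  Position 0: all 'm' => match
  Position 1: all 'k' => match
  Position 2: ('o', 'h', 'a', 'k') => mismatch, stop
LCP = "mk" (length 2)

2


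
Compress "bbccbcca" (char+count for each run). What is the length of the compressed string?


Input: bbccbcca
Runs:
  'b' x 2 => "b2"
  'c' x 2 => "c2"
  'b' x 1 => "b1"
  'c' x 2 => "c2"
  'a' x 1 => "a1"
Compressed: "b2c2b1c2a1"
Compressed length: 10

10


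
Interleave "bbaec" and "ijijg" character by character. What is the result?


Interleaving "bbaec" and "ijijg":
  Position 0: 'b' from first, 'i' from second => "bi"
  Position 1: 'b' from first, 'j' from second => "bj"
  Position 2: 'a' from first, 'i' from second => "ai"
  Position 3: 'e' from first, 'j' from second => "ej"
  Position 4: 'c' from first, 'g' from second => "cg"
Result: bibjaiejcg

bibjaiejcg


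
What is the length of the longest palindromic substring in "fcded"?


Input: "fcded"
Checking substrings for palindromes:
  [2:5] "ded" (len 3) => palindrome
Longest palindromic substring: "ded" with length 3

3


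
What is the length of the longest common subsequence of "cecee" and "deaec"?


LCS of "cecee" and "deaec"
DP table:
           d    e    a    e    c
      0    0    0    0    0    0
  c   0    0    0    0    0    1
  e   0    0    1    1    1    1
  c   0    0    1    1    1    2
  e   0    0    1    1    2    2
  e   0    0    1    1    2    2
LCS length = dp[5][5] = 2

2


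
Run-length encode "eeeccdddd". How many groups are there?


Input: eeeccdddd
Scanning for consecutive runs:
  Group 1: 'e' x 3 (positions 0-2)
  Group 2: 'c' x 2 (positions 3-4)
  Group 3: 'd' x 4 (positions 5-8)
Total groups: 3

3


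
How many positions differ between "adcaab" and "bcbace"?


Comparing "adcaab" and "bcbace" position by position:
  Position 0: 'a' vs 'b' => DIFFER
  Position 1: 'd' vs 'c' => DIFFER
  Position 2: 'c' vs 'b' => DIFFER
  Position 3: 'a' vs 'a' => same
  Position 4: 'a' vs 'c' => DIFFER
  Position 5: 'b' vs 'e' => DIFFER
Positions that differ: 5

5


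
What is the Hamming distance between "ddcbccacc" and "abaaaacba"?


Comparing "ddcbccacc" and "abaaaacba" position by position:
  Position 0: 'd' vs 'a' => differ
  Position 1: 'd' vs 'b' => differ
  Position 2: 'c' vs 'a' => differ
  Position 3: 'b' vs 'a' => differ
  Position 4: 'c' vs 'a' => differ
  Position 5: 'c' vs 'a' => differ
  Position 6: 'a' vs 'c' => differ
  Position 7: 'c' vs 'b' => differ
  Position 8: 'c' vs 'a' => differ
Total differences (Hamming distance): 9

9


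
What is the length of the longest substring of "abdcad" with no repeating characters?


Input: "abdcad"
Sliding window (track last position of each char):
  Position 0 ('a'): window [0,0] length 1 -- new best
  Position 1 ('b'): window [0,1] length 2 -- new best
  Position 2 ('d'): window [0,2] length 3 -- new best
  Position 3 ('c'): window [0,3] length 4 -- new best
  Position 4 ('a'): repeat (last at 0), move window start to 1
  Position 4 ('a'): window [1,4] length 4
  Position 5 ('d'): repeat (last at 2), move window start to 3
  Position 5 ('d'): window [3,5] length 3
Longest substring with no repeats: "abdc" with length 4

4


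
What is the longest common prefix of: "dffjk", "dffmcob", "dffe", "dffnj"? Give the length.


Words: dffjk, dffmcob, dffe, dffnj
  Position 0: all 'd' => match
  Position 1: all 'f' => match
  Position 2: all 'f' => match
  Position 3: ('j', 'm', 'e', 'n') => mismatch, stop
LCP = "dff" (length 3)

3


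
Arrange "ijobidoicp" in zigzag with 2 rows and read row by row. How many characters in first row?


Zigzag "ijobidoicp" into 2 rows:
Placing characters:
  'i' => row 0
  'j' => row 1
  'o' => row 0
  'b' => row 1
  'i' => row 0
  'd' => row 1
  'o' => row 0
  'i' => row 1
  'c' => row 0
  'p' => row 1
Rows:
  Row 0: "ioioc"
  Row 1: "jbdip"
First row length: 5

5


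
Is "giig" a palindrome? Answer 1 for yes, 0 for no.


Input: giig
Reversed: giig
  Compare pos 0 ('g') with pos 3 ('g'): match
  Compare pos 1 ('i') with pos 2 ('i'): match
Result: palindrome

1


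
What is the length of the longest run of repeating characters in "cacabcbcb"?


Input: "cacabcbcb"
Scanning for longest run:
  Position 1 ('a'): new char, reset run to 1
  Position 2 ('c'): new char, reset run to 1
  Position 3 ('a'): new char, reset run to 1
  Position 4 ('b'): new char, reset run to 1
  Position 5 ('c'): new char, reset run to 1
  Position 6 ('b'): new char, reset run to 1
  Position 7 ('c'): new char, reset run to 1
  Position 8 ('b'): new char, reset run to 1
Longest run: 'c' with length 1

1


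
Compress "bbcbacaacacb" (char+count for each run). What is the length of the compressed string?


Input: bbcbacaacacb
Runs:
  'b' x 2 => "b2"
  'c' x 1 => "c1"
  'b' x 1 => "b1"
  'a' x 1 => "a1"
  'c' x 1 => "c1"
  'a' x 2 => "a2"
  'c' x 1 => "c1"
  'a' x 1 => "a1"
  'c' x 1 => "c1"
  'b' x 1 => "b1"
Compressed: "b2c1b1a1c1a2c1a1c1b1"
Compressed length: 20

20


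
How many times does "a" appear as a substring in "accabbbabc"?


Searching for "a" in "accabbbabc"
Scanning each position:
  Position 0: "a" => MATCH
  Position 1: "c" => no
  Position 2: "c" => no
  Position 3: "a" => MATCH
  Position 4: "b" => no
  Position 5: "b" => no
  Position 6: "b" => no
  Position 7: "a" => MATCH
  Position 8: "b" => no
  Position 9: "c" => no
Total occurrences: 3

3


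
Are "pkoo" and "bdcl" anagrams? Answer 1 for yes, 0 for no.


Strings: "pkoo", "bdcl"
Sorted first:  koop
Sorted second: bcdl
Differ at position 0: 'k' vs 'b' => not anagrams

0


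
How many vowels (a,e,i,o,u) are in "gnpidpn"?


Input: gnpidpn
Checking each character:
  'g' at position 0: consonant
  'n' at position 1: consonant
  'p' at position 2: consonant
  'i' at position 3: vowel (running total: 1)
  'd' at position 4: consonant
  'p' at position 5: consonant
  'n' at position 6: consonant
Total vowels: 1

1


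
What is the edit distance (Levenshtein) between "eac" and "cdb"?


Computing edit distance: "eac" -> "cdb"
DP table:
           c    d    b
      0    1    2    3
  e   1    1    2    3
  a   2    2    2    3
  c   3    2    3    3
Edit distance = dp[3][3] = 3

3


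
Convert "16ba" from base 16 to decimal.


Input: "16ba" in base 16
Positional expansion:
  Digit '1' (value 1) x 16^3 = 4096
  Digit '6' (value 6) x 16^2 = 1536
  Digit 'b' (value 11) x 16^1 = 176
  Digit 'a' (value 10) x 16^0 = 10
Sum = 5818

5818


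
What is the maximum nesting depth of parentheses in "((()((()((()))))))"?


Input: "((()((()((()))))))"
Tracking depth:
  Position 0 '(': depth becomes 1
  Position 1 '(': depth becomes 2
  Position 2 '(': depth becomes 3
  Position 3 ')': depth becomes 2
  Position 4 '(': depth becomes 3
  Position 5 '(': depth becomes 4
  Position 6 '(': depth becomes 5
  Position 7 ')': depth becomes 4
  Position 8 '(': depth becomes 5
  Position 9 '(': depth becomes 6
  Position 10 '(': depth becomes 7
  Position 11 ')': depth becomes 6
  Position 12 ')': depth becomes 5
  Position 13 ')': depth becomes 4
  Position 14 ')': depth becomes 3
  Position 15 ')': depth becomes 2
  Position 16 ')': depth becomes 1
  Position 17 ')': depth becomes 0
Maximum depth reached: 7

7


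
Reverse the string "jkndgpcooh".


Input: jkndgpcooh
Reading characters right to left:
  Position 9: 'h'
  Position 8: 'o'
  Position 7: 'o'
  Position 6: 'c'
  Position 5: 'p'
  Position 4: 'g'
  Position 3: 'd'
  Position 2: 'n'
  Position 1: 'k'
  Position 0: 'j'
Reversed: hoocpgdnkj

hoocpgdnkj


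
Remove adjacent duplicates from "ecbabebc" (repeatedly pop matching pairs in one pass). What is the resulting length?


Input: ecbabebc
Stack-based adjacent duplicate removal:
  Read 'e': push. Stack: e
  Read 'c': push. Stack: ec
  Read 'b': push. Stack: ecb
  Read 'a': push. Stack: ecba
  Read 'b': push. Stack: ecbab
  Read 'e': push. Stack: ecbabe
  Read 'b': push. Stack: ecbabeb
  Read 'c': push. Stack: ecbabebc
Final stack: "ecbabebc" (length 8)

8


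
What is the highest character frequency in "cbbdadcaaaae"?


Input: cbbdadcaaaae
Character counts:
  'a': 5
  'b': 2
  'c': 2
  'd': 2
  'e': 1
Maximum frequency: 5

5


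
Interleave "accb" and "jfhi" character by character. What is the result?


Interleaving "accb" and "jfhi":
  Position 0: 'a' from first, 'j' from second => "aj"
  Position 1: 'c' from first, 'f' from second => "cf"
  Position 2: 'c' from first, 'h' from second => "ch"
  Position 3: 'b' from first, 'i' from second => "bi"
Result: ajcfchbi

ajcfchbi


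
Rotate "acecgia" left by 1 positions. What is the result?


Input: "acecgia", rotate left by 1
First 1 characters: "a"
Remaining characters: "cecgia"
Concatenate remaining + first: "cecgia" + "a" = "cecgiaa"

cecgiaa


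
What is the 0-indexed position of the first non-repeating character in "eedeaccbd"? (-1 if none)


Input: eedeaccbd
Character frequencies:
  'a': 1
  'b': 1
  'c': 2
  'd': 2
  'e': 3
Scanning left to right for freq == 1:
  Position 0 ('e'): freq=3, skip
  Position 1 ('e'): freq=3, skip
  Position 2 ('d'): freq=2, skip
  Position 3 ('e'): freq=3, skip
  Position 4 ('a'): unique! => answer = 4

4


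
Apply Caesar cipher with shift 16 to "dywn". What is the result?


Caesar cipher: shift "dywn" by 16
  'd' (pos 3) + 16 = pos 19 = 't'
  'y' (pos 24) + 16 = pos 14 = 'o'
  'w' (pos 22) + 16 = pos 12 = 'm'
  'n' (pos 13) + 16 = pos 3 = 'd'
Result: tomd

tomd


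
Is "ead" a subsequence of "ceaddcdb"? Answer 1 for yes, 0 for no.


Check if "ead" is a subsequence of "ceaddcdb"
Greedy scan:
  Position 0 ('c'): no match needed
  Position 1 ('e'): matches sub[0] = 'e'
  Position 2 ('a'): matches sub[1] = 'a'
  Position 3 ('d'): matches sub[2] = 'd'
  Position 4 ('d'): no match needed
  Position 5 ('c'): no match needed
  Position 6 ('d'): no match needed
  Position 7 ('b'): no match needed
All 3 characters matched => is a subsequence

1


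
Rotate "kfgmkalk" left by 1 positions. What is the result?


Input: "kfgmkalk", rotate left by 1
First 1 characters: "k"
Remaining characters: "fgmkalk"
Concatenate remaining + first: "fgmkalk" + "k" = "fgmkalkk"

fgmkalkk


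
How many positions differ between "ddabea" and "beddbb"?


Comparing "ddabea" and "beddbb" position by position:
  Position 0: 'd' vs 'b' => DIFFER
  Position 1: 'd' vs 'e' => DIFFER
  Position 2: 'a' vs 'd' => DIFFER
  Position 3: 'b' vs 'd' => DIFFER
  Position 4: 'e' vs 'b' => DIFFER
  Position 5: 'a' vs 'b' => DIFFER
Positions that differ: 6

6


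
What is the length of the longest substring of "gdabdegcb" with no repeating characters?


Input: "gdabdegcb"
Sliding window (track last position of each char):
  Position 0 ('g'): window [0,0] length 1 -- new best
  Position 1 ('d'): window [0,1] length 2 -- new best
  Position 2 ('a'): window [0,2] length 3 -- new best
  Position 3 ('b'): window [0,3] length 4 -- new best
  Position 4 ('d'): repeat (last at 1), move window start to 2
  Position 4 ('d'): window [2,4] length 3
  Position 5 ('e'): window [2,5] length 4
  Position 6 ('g'): window [2,6] length 5 -- new best
  Position 7 ('c'): window [2,7] length 6 -- new best
  Position 8 ('b'): repeat (last at 3), move window start to 4
  Position 8 ('b'): window [4,8] length 5
Longest substring with no repeats: "abdegc" with length 6

6


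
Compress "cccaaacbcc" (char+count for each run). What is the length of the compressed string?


Input: cccaaacbcc
Runs:
  'c' x 3 => "c3"
  'a' x 3 => "a3"
  'c' x 1 => "c1"
  'b' x 1 => "b1"
  'c' x 2 => "c2"
Compressed: "c3a3c1b1c2"
Compressed length: 10

10


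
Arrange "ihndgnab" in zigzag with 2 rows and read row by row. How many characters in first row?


Zigzag "ihndgnab" into 2 rows:
Placing characters:
  'i' => row 0
  'h' => row 1
  'n' => row 0
  'd' => row 1
  'g' => row 0
  'n' => row 1
  'a' => row 0
  'b' => row 1
Rows:
  Row 0: "inga"
  Row 1: "hdnb"
First row length: 4

4


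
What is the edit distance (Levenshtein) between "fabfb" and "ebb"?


Computing edit distance: "fabfb" -> "ebb"
DP table:
           e    b    b
      0    1    2    3
  f   1    1    2    3
  a   2    2    2    3
  b   3    3    2    2
  f   4    4    3    3
  b   5    5    4    3
Edit distance = dp[5][3] = 3

3


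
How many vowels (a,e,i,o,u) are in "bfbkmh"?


Input: bfbkmh
Checking each character:
  'b' at position 0: consonant
  'f' at position 1: consonant
  'b' at position 2: consonant
  'k' at position 3: consonant
  'm' at position 4: consonant
  'h' at position 5: consonant
Total vowels: 0

0


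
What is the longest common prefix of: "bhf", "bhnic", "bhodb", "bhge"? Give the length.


Words: bhf, bhnic, bhodb, bhge
  Position 0: all 'b' => match
  Position 1: all 'h' => match
  Position 2: ('f', 'n', 'o', 'g') => mismatch, stop
LCP = "bh" (length 2)

2


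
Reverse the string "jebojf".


Input: jebojf
Reading characters right to left:
  Position 5: 'f'
  Position 4: 'j'
  Position 3: 'o'
  Position 2: 'b'
  Position 1: 'e'
  Position 0: 'j'
Reversed: fjobej

fjobej


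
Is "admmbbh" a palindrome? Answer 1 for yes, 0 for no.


Input: admmbbh
Reversed: hbbmmda
  Compare pos 0 ('a') with pos 6 ('h'): MISMATCH
  Compare pos 1 ('d') with pos 5 ('b'): MISMATCH
  Compare pos 2 ('m') with pos 4 ('b'): MISMATCH
Result: not a palindrome

0


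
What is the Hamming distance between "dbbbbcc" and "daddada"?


Comparing "dbbbbcc" and "daddada" position by position:
  Position 0: 'd' vs 'd' => same
  Position 1: 'b' vs 'a' => differ
  Position 2: 'b' vs 'd' => differ
  Position 3: 'b' vs 'd' => differ
  Position 4: 'b' vs 'a' => differ
  Position 5: 'c' vs 'd' => differ
  Position 6: 'c' vs 'a' => differ
Total differences (Hamming distance): 6

6


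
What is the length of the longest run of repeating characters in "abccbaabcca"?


Input: "abccbaabcca"
Scanning for longest run:
  Position 1 ('b'): new char, reset run to 1
  Position 2 ('c'): new char, reset run to 1
  Position 3 ('c'): continues run of 'c', length=2
  Position 4 ('b'): new char, reset run to 1
  Position 5 ('a'): new char, reset run to 1
  Position 6 ('a'): continues run of 'a', length=2
  Position 7 ('b'): new char, reset run to 1
  Position 8 ('c'): new char, reset run to 1
  Position 9 ('c'): continues run of 'c', length=2
  Position 10 ('a'): new char, reset run to 1
Longest run: 'c' with length 2

2


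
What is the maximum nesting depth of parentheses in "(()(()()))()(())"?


Input: "(()(()()))()(())"
Tracking depth:
  Position 0 '(': depth becomes 1
  Position 1 '(': depth becomes 2
  Position 2 ')': depth becomes 1
  Position 3 '(': depth becomes 2
  Position 4 '(': depth becomes 3
  Position 5 ')': depth becomes 2
  Position 6 '(': depth becomes 3
  Position 7 ')': depth becomes 2
  Position 8 ')': depth becomes 1
  Position 9 ')': depth becomes 0
  Position 10 '(': depth becomes 1
  Position 11 ')': depth becomes 0
  Position 12 '(': depth becomes 1
  Position 13 '(': depth becomes 2
  Position 14 ')': depth becomes 1
  Position 15 ')': depth becomes 0
Maximum depth reached: 3

3


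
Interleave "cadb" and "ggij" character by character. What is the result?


Interleaving "cadb" and "ggij":
  Position 0: 'c' from first, 'g' from second => "cg"
  Position 1: 'a' from first, 'g' from second => "ag"
  Position 2: 'd' from first, 'i' from second => "di"
  Position 3: 'b' from first, 'j' from second => "bj"
Result: cgagdibj

cgagdibj


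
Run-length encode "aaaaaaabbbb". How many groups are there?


Input: aaaaaaabbbb
Scanning for consecutive runs:
  Group 1: 'a' x 7 (positions 0-6)
  Group 2: 'b' x 4 (positions 7-10)
Total groups: 2

2


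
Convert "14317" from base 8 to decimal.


Input: "14317" in base 8
Positional expansion:
  Digit '1' (value 1) x 8^4 = 4096
  Digit '4' (value 4) x 8^3 = 2048
  Digit '3' (value 3) x 8^2 = 192
  Digit '1' (value 1) x 8^1 = 8
  Digit '7' (value 7) x 8^0 = 7
Sum = 6351

6351


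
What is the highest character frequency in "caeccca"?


Input: caeccca
Character counts:
  'a': 2
  'c': 4
  'e': 1
Maximum frequency: 4

4


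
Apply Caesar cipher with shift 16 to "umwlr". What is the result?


Caesar cipher: shift "umwlr" by 16
  'u' (pos 20) + 16 = pos 10 = 'k'
  'm' (pos 12) + 16 = pos 2 = 'c'
  'w' (pos 22) + 16 = pos 12 = 'm'
  'l' (pos 11) + 16 = pos 1 = 'b'
  'r' (pos 17) + 16 = pos 7 = 'h'
Result: kcmbh

kcmbh


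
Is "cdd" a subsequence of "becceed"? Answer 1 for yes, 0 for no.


Check if "cdd" is a subsequence of "becceed"
Greedy scan:
  Position 0 ('b'): no match needed
  Position 1 ('e'): no match needed
  Position 2 ('c'): matches sub[0] = 'c'
  Position 3 ('c'): no match needed
  Position 4 ('e'): no match needed
  Position 5 ('e'): no match needed
  Position 6 ('d'): matches sub[1] = 'd'
Only matched 2/3 characters => not a subsequence

0


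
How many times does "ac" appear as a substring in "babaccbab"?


Searching for "ac" in "babaccbab"
Scanning each position:
  Position 0: "ba" => no
  Position 1: "ab" => no
  Position 2: "ba" => no
  Position 3: "ac" => MATCH
  Position 4: "cc" => no
  Position 5: "cb" => no
  Position 6: "ba" => no
  Position 7: "ab" => no
Total occurrences: 1

1


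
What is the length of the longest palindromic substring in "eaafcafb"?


Input: "eaafcafb"
Checking substrings for palindromes:
  [1:3] "aa" (len 2) => palindrome
Longest palindromic substring: "aa" with length 2

2


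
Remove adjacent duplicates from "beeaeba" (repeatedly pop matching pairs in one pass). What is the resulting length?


Input: beeaeba
Stack-based adjacent duplicate removal:
  Read 'b': push. Stack: b
  Read 'e': push. Stack: be
  Read 'e': matches stack top 'e' => pop. Stack: b
  Read 'a': push. Stack: ba
  Read 'e': push. Stack: bae
  Read 'b': push. Stack: baeb
  Read 'a': push. Stack: baeba
Final stack: "baeba" (length 5)

5


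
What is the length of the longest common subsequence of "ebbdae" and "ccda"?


LCS of "ebbdae" and "ccda"
DP table:
           c    c    d    a
      0    0    0    0    0
  e   0    0    0    0    0
  b   0    0    0    0    0
  b   0    0    0    0    0
  d   0    0    0    1    1
  a   0    0    0    1    2
  e   0    0    0    1    2
LCS length = dp[6][4] = 2

2


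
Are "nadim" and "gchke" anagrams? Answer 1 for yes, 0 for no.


Strings: "nadim", "gchke"
Sorted first:  adimn
Sorted second: ceghk
Differ at position 0: 'a' vs 'c' => not anagrams

0


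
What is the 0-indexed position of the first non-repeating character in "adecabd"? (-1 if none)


Input: adecabd
Character frequencies:
  'a': 2
  'b': 1
  'c': 1
  'd': 2
  'e': 1
Scanning left to right for freq == 1:
  Position 0 ('a'): freq=2, skip
  Position 1 ('d'): freq=2, skip
  Position 2 ('e'): unique! => answer = 2

2


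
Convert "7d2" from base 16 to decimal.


Input: "7d2" in base 16
Positional expansion:
  Digit '7' (value 7) x 16^2 = 1792
  Digit 'd' (value 13) x 16^1 = 208
  Digit '2' (value 2) x 16^0 = 2
Sum = 2002

2002


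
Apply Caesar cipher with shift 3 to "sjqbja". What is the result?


Caesar cipher: shift "sjqbja" by 3
  's' (pos 18) + 3 = pos 21 = 'v'
  'j' (pos 9) + 3 = pos 12 = 'm'
  'q' (pos 16) + 3 = pos 19 = 't'
  'b' (pos 1) + 3 = pos 4 = 'e'
  'j' (pos 9) + 3 = pos 12 = 'm'
  'a' (pos 0) + 3 = pos 3 = 'd'
Result: vmtemd

vmtemd


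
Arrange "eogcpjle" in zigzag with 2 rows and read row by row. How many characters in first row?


Zigzag "eogcpjle" into 2 rows:
Placing characters:
  'e' => row 0
  'o' => row 1
  'g' => row 0
  'c' => row 1
  'p' => row 0
  'j' => row 1
  'l' => row 0
  'e' => row 1
Rows:
  Row 0: "egpl"
  Row 1: "ocje"
First row length: 4

4


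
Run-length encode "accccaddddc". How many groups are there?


Input: accccaddddc
Scanning for consecutive runs:
  Group 1: 'a' x 1 (positions 0-0)
  Group 2: 'c' x 4 (positions 1-4)
  Group 3: 'a' x 1 (positions 5-5)
  Group 4: 'd' x 4 (positions 6-9)
  Group 5: 'c' x 1 (positions 10-10)
Total groups: 5

5


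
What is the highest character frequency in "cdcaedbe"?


Input: cdcaedbe
Character counts:
  'a': 1
  'b': 1
  'c': 2
  'd': 2
  'e': 2
Maximum frequency: 2

2


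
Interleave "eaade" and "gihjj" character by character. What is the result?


Interleaving "eaade" and "gihjj":
  Position 0: 'e' from first, 'g' from second => "eg"
  Position 1: 'a' from first, 'i' from second => "ai"
  Position 2: 'a' from first, 'h' from second => "ah"
  Position 3: 'd' from first, 'j' from second => "dj"
  Position 4: 'e' from first, 'j' from second => "ej"
Result: egaiahdjej

egaiahdjej


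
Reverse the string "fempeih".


Input: fempeih
Reading characters right to left:
  Position 6: 'h'
  Position 5: 'i'
  Position 4: 'e'
  Position 3: 'p'
  Position 2: 'm'
  Position 1: 'e'
  Position 0: 'f'
Reversed: hiepmef

hiepmef


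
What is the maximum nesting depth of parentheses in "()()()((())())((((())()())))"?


Input: "()()()((())())((((())()())))"
Tracking depth:
  Position 0 '(': depth becomes 1
  Position 1 ')': depth becomes 0
  Position 2 '(': depth becomes 1
  Position 3 ')': depth becomes 0
  Position 4 '(': depth becomes 1
  Position 5 ')': depth becomes 0
  Position 6 '(': depth becomes 1
  Position 7 '(': depth becomes 2
  Position 8 '(': depth becomes 3
  Position 9 ')': depth becomes 2
  Position 10 ')': depth becomes 1
  Position 11 '(': depth becomes 2
  Position 12 ')': depth becomes 1
  Position 13 ')': depth becomes 0
  Position 14 '(': depth becomes 1
  Position 15 '(': depth becomes 2
  Position 16 '(': depth becomes 3
  Position 17 '(': depth becomes 4
  Position 18 '(': depth becomes 5
  Position 19 ')': depth becomes 4
  Position 20 ')': depth becomes 3
  Position 21 '(': depth becomes 4
  Position 22 ')': depth becomes 3
  Position 23 '(': depth becomes 4
  Position 24 ')': depth becomes 3
  Position 25 ')': depth becomes 2
  Position 26 ')': depth becomes 1
  Position 27 ')': depth becomes 0
Maximum depth reached: 5

5


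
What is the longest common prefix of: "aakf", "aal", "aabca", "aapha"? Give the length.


Words: aakf, aal, aabca, aapha
  Position 0: all 'a' => match
  Position 1: all 'a' => match
  Position 2: ('k', 'l', 'b', 'p') => mismatch, stop
LCP = "aa" (length 2)

2


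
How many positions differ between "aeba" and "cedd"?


Comparing "aeba" and "cedd" position by position:
  Position 0: 'a' vs 'c' => DIFFER
  Position 1: 'e' vs 'e' => same
  Position 2: 'b' vs 'd' => DIFFER
  Position 3: 'a' vs 'd' => DIFFER
Positions that differ: 3

3


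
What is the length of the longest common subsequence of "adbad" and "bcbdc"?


LCS of "adbad" and "bcbdc"
DP table:
           b    c    b    d    c
      0    0    0    0    0    0
  a   0    0    0    0    0    0
  d   0    0    0    0    1    1
  b   0    1    1    1    1    1
  a   0    1    1    1    1    1
  d   0    1    1    1    2    2
LCS length = dp[5][5] = 2

2


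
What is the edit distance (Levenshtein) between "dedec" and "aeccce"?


Computing edit distance: "dedec" -> "aeccce"
DP table:
           a    e    c    c    c    e
      0    1    2    3    4    5    6
  d   1    1    2    3    4    5    6
  e   2    2    1    2    3    4    5
  d   3    3    2    2    3    4    5
  e   4    4    3    3    3    4    4
  c   5    5    4    3    3    3    4
Edit distance = dp[5][6] = 4

4


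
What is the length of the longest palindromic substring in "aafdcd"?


Input: "aafdcd"
Checking substrings for palindromes:
  [3:6] "dcd" (len 3) => palindrome
  [0:2] "aa" (len 2) => palindrome
Longest palindromic substring: "dcd" with length 3

3


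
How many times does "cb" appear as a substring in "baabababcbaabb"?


Searching for "cb" in "baabababcbaabb"
Scanning each position:
  Position 0: "ba" => no
  Position 1: "aa" => no
  Position 2: "ab" => no
  Position 3: "ba" => no
  Position 4: "ab" => no
  Position 5: "ba" => no
  Position 6: "ab" => no
  Position 7: "bc" => no
  Position 8: "cb" => MATCH
  Position 9: "ba" => no
  Position 10: "aa" => no
  Position 11: "ab" => no
  Position 12: "bb" => no
Total occurrences: 1

1


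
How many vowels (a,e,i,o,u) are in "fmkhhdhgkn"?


Input: fmkhhdhgkn
Checking each character:
  'f' at position 0: consonant
  'm' at position 1: consonant
  'k' at position 2: consonant
  'h' at position 3: consonant
  'h' at position 4: consonant
  'd' at position 5: consonant
  'h' at position 6: consonant
  'g' at position 7: consonant
  'k' at position 8: consonant
  'n' at position 9: consonant
Total vowels: 0

0


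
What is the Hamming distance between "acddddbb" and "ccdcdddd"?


Comparing "acddddbb" and "ccdcdddd" position by position:
  Position 0: 'a' vs 'c' => differ
  Position 1: 'c' vs 'c' => same
  Position 2: 'd' vs 'd' => same
  Position 3: 'd' vs 'c' => differ
  Position 4: 'd' vs 'd' => same
  Position 5: 'd' vs 'd' => same
  Position 6: 'b' vs 'd' => differ
  Position 7: 'b' vs 'd' => differ
Total differences (Hamming distance): 4

4


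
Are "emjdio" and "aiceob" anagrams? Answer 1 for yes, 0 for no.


Strings: "emjdio", "aiceob"
Sorted first:  deijmo
Sorted second: abceio
Differ at position 0: 'd' vs 'a' => not anagrams

0


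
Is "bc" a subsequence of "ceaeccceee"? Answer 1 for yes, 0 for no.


Check if "bc" is a subsequence of "ceaeccceee"
Greedy scan:
  Position 0 ('c'): no match needed
  Position 1 ('e'): no match needed
  Position 2 ('a'): no match needed
  Position 3 ('e'): no match needed
  Position 4 ('c'): no match needed
  Position 5 ('c'): no match needed
  Position 6 ('c'): no match needed
  Position 7 ('e'): no match needed
  Position 8 ('e'): no match needed
  Position 9 ('e'): no match needed
Only matched 0/2 characters => not a subsequence

0


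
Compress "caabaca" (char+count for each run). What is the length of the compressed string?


Input: caabaca
Runs:
  'c' x 1 => "c1"
  'a' x 2 => "a2"
  'b' x 1 => "b1"
  'a' x 1 => "a1"
  'c' x 1 => "c1"
  'a' x 1 => "a1"
Compressed: "c1a2b1a1c1a1"
Compressed length: 12

12


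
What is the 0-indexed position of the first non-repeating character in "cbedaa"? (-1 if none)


Input: cbedaa
Character frequencies:
  'a': 2
  'b': 1
  'c': 1
  'd': 1
  'e': 1
Scanning left to right for freq == 1:
  Position 0 ('c'): unique! => answer = 0

0


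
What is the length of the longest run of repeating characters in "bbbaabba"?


Input: "bbbaabba"
Scanning for longest run:
  Position 1 ('b'): continues run of 'b', length=2
  Position 2 ('b'): continues run of 'b', length=3
  Position 3 ('a'): new char, reset run to 1
  Position 4 ('a'): continues run of 'a', length=2
  Position 5 ('b'): new char, reset run to 1
  Position 6 ('b'): continues run of 'b', length=2
  Position 7 ('a'): new char, reset run to 1
Longest run: 'b' with length 3

3


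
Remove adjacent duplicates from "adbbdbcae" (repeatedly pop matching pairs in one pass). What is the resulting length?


Input: adbbdbcae
Stack-based adjacent duplicate removal:
  Read 'a': push. Stack: a
  Read 'd': push. Stack: ad
  Read 'b': push. Stack: adb
  Read 'b': matches stack top 'b' => pop. Stack: ad
  Read 'd': matches stack top 'd' => pop. Stack: a
  Read 'b': push. Stack: ab
  Read 'c': push. Stack: abc
  Read 'a': push. Stack: abca
  Read 'e': push. Stack: abcae
Final stack: "abcae" (length 5)

5


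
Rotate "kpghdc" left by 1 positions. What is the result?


Input: "kpghdc", rotate left by 1
First 1 characters: "k"
Remaining characters: "pghdc"
Concatenate remaining + first: "pghdc" + "k" = "pghdck"

pghdck


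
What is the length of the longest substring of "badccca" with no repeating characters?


Input: "badccca"
Sliding window (track last position of each char):
  Position 0 ('b'): window [0,0] length 1 -- new best
  Position 1 ('a'): window [0,1] length 2 -- new best
  Position 2 ('d'): window [0,2] length 3 -- new best
  Position 3 ('c'): window [0,3] length 4 -- new best
  Position 4 ('c'): repeat (last at 3), move window start to 4
  Position 4 ('c'): window [4,4] length 1
  Position 5 ('c'): repeat (last at 4), move window start to 5
  Position 5 ('c'): window [5,5] length 1
  Position 6 ('a'): window [5,6] length 2
Longest substring with no repeats: "badc" with length 4

4


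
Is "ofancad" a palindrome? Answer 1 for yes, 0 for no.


Input: ofancad
Reversed: dacnafo
  Compare pos 0 ('o') with pos 6 ('d'): MISMATCH
  Compare pos 1 ('f') with pos 5 ('a'): MISMATCH
  Compare pos 2 ('a') with pos 4 ('c'): MISMATCH
Result: not a palindrome

0


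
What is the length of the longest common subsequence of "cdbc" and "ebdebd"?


LCS of "cdbc" and "ebdebd"
DP table:
           e    b    d    e    b    d
      0    0    0    0    0    0    0
  c   0    0    0    0    0    0    0
  d   0    0    0    1    1    1    1
  b   0    0    1    1    1    2    2
  c   0    0    1    1    1    2    2
LCS length = dp[4][6] = 2

2


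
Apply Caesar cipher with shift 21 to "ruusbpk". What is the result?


Caesar cipher: shift "ruusbpk" by 21
  'r' (pos 17) + 21 = pos 12 = 'm'
  'u' (pos 20) + 21 = pos 15 = 'p'
  'u' (pos 20) + 21 = pos 15 = 'p'
  's' (pos 18) + 21 = pos 13 = 'n'
  'b' (pos 1) + 21 = pos 22 = 'w'
  'p' (pos 15) + 21 = pos 10 = 'k'
  'k' (pos 10) + 21 = pos 5 = 'f'
Result: mppnwkf

mppnwkf


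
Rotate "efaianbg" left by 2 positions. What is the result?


Input: "efaianbg", rotate left by 2
First 2 characters: "ef"
Remaining characters: "aianbg"
Concatenate remaining + first: "aianbg" + "ef" = "aianbgef"

aianbgef


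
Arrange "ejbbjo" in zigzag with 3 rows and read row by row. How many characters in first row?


Zigzag "ejbbjo" into 3 rows:
Placing characters:
  'e' => row 0
  'j' => row 1
  'b' => row 2
  'b' => row 1
  'j' => row 0
  'o' => row 1
Rows:
  Row 0: "ej"
  Row 1: "jbo"
  Row 2: "b"
First row length: 2

2


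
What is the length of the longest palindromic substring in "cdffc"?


Input: "cdffc"
Checking substrings for palindromes:
  [2:4] "ff" (len 2) => palindrome
Longest palindromic substring: "ff" with length 2

2


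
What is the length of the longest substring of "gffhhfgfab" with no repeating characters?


Input: "gffhhfgfab"
Sliding window (track last position of each char):
  Position 0 ('g'): window [0,0] length 1 -- new best
  Position 1 ('f'): window [0,1] length 2 -- new best
  Position 2 ('f'): repeat (last at 1), move window start to 2
  Position 2 ('f'): window [2,2] length 1
  Position 3 ('h'): window [2,3] length 2
  Position 4 ('h'): repeat (last at 3), move window start to 4
  Position 4 ('h'): window [4,4] length 1
  Position 5 ('f'): window [4,5] length 2
  Position 6 ('g'): window [4,6] length 3 -- new best
  Position 7 ('f'): repeat (last at 5), move window start to 6
  Position 7 ('f'): window [6,7] length 2
  Position 8 ('a'): window [6,8] length 3
  Position 9 ('b'): window [6,9] length 4 -- new best
Longest substring with no repeats: "gfab" with length 4

4


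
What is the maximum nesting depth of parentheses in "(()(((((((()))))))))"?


Input: "(()(((((((()))))))))"
Tracking depth:
  Position 0 '(': depth becomes 1
  Position 1 '(': depth becomes 2
  Position 2 ')': depth becomes 1
  Position 3 '(': depth becomes 2
  Position 4 '(': depth becomes 3
  Position 5 '(': depth becomes 4
  Position 6 '(': depth becomes 5
  Position 7 '(': depth becomes 6
  Position 8 '(': depth becomes 7
  Position 9 '(': depth becomes 8
  Position 10 '(': depth becomes 9
  Position 11 ')': depth becomes 8
  Position 12 ')': depth becomes 7
  Position 13 ')': depth becomes 6
  Position 14 ')': depth becomes 5
  Position 15 ')': depth becomes 4
  Position 16 ')': depth becomes 3
  Position 17 ')': depth becomes 2
  Position 18 ')': depth becomes 1
  Position 19 ')': depth becomes 0
Maximum depth reached: 9

9


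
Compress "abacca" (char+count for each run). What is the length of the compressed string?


Input: abacca
Runs:
  'a' x 1 => "a1"
  'b' x 1 => "b1"
  'a' x 1 => "a1"
  'c' x 2 => "c2"
  'a' x 1 => "a1"
Compressed: "a1b1a1c2a1"
Compressed length: 10

10


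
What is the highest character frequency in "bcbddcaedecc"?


Input: bcbddcaedecc
Character counts:
  'a': 1
  'b': 2
  'c': 4
  'd': 3
  'e': 2
Maximum frequency: 4

4


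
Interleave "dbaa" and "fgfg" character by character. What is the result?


Interleaving "dbaa" and "fgfg":
  Position 0: 'd' from first, 'f' from second => "df"
  Position 1: 'b' from first, 'g' from second => "bg"
  Position 2: 'a' from first, 'f' from second => "af"
  Position 3: 'a' from first, 'g' from second => "ag"
Result: dfbgafag

dfbgafag


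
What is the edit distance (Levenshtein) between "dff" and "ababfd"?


Computing edit distance: "dff" -> "ababfd"
DP table:
           a    b    a    b    f    d
      0    1    2    3    4    5    6
  d   1    1    2    3    4    5    5
  f   2    2    2    3    4    4    5
  f   3    3    3    3    4    4    5
Edit distance = dp[3][6] = 5

5


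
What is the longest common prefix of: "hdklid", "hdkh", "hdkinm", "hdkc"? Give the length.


Words: hdklid, hdkh, hdkinm, hdkc
  Position 0: all 'h' => match
  Position 1: all 'd' => match
  Position 2: all 'k' => match
  Position 3: ('l', 'h', 'i', 'c') => mismatch, stop
LCP = "hdk" (length 3)

3


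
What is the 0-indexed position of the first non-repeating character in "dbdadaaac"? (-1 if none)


Input: dbdadaaac
Character frequencies:
  'a': 4
  'b': 1
  'c': 1
  'd': 3
Scanning left to right for freq == 1:
  Position 0 ('d'): freq=3, skip
  Position 1 ('b'): unique! => answer = 1

1


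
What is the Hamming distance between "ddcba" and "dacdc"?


Comparing "ddcba" and "dacdc" position by position:
  Position 0: 'd' vs 'd' => same
  Position 1: 'd' vs 'a' => differ
  Position 2: 'c' vs 'c' => same
  Position 3: 'b' vs 'd' => differ
  Position 4: 'a' vs 'c' => differ
Total differences (Hamming distance): 3

3


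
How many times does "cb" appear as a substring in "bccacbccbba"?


Searching for "cb" in "bccacbccbba"
Scanning each position:
  Position 0: "bc" => no
  Position 1: "cc" => no
  Position 2: "ca" => no
  Position 3: "ac" => no
  Position 4: "cb" => MATCH
  Position 5: "bc" => no
  Position 6: "cc" => no
  Position 7: "cb" => MATCH
  Position 8: "bb" => no
  Position 9: "ba" => no
Total occurrences: 2

2


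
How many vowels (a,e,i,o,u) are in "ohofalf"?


Input: ohofalf
Checking each character:
  'o' at position 0: vowel (running total: 1)
  'h' at position 1: consonant
  'o' at position 2: vowel (running total: 2)
  'f' at position 3: consonant
  'a' at position 4: vowel (running total: 3)
  'l' at position 5: consonant
  'f' at position 6: consonant
Total vowels: 3

3


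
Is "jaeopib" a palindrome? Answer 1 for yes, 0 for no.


Input: jaeopib
Reversed: bipoeaj
  Compare pos 0 ('j') with pos 6 ('b'): MISMATCH
  Compare pos 1 ('a') with pos 5 ('i'): MISMATCH
  Compare pos 2 ('e') with pos 4 ('p'): MISMATCH
Result: not a palindrome

0


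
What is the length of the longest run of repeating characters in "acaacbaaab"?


Input: "acaacbaaab"
Scanning for longest run:
  Position 1 ('c'): new char, reset run to 1
  Position 2 ('a'): new char, reset run to 1
  Position 3 ('a'): continues run of 'a', length=2
  Position 4 ('c'): new char, reset run to 1
  Position 5 ('b'): new char, reset run to 1
  Position 6 ('a'): new char, reset run to 1
  Position 7 ('a'): continues run of 'a', length=2
  Position 8 ('a'): continues run of 'a', length=3
  Position 9 ('b'): new char, reset run to 1
Longest run: 'a' with length 3

3


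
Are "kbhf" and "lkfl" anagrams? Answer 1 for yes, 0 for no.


Strings: "kbhf", "lkfl"
Sorted first:  bfhk
Sorted second: fkll
Differ at position 0: 'b' vs 'f' => not anagrams

0


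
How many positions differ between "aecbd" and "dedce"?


Comparing "aecbd" and "dedce" position by position:
  Position 0: 'a' vs 'd' => DIFFER
  Position 1: 'e' vs 'e' => same
  Position 2: 'c' vs 'd' => DIFFER
  Position 3: 'b' vs 'c' => DIFFER
  Position 4: 'd' vs 'e' => DIFFER
Positions that differ: 4

4


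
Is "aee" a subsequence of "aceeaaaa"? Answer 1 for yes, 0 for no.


Check if "aee" is a subsequence of "aceeaaaa"
Greedy scan:
  Position 0 ('a'): matches sub[0] = 'a'
  Position 1 ('c'): no match needed
  Position 2 ('e'): matches sub[1] = 'e'
  Position 3 ('e'): matches sub[2] = 'e'
  Position 4 ('a'): no match needed
  Position 5 ('a'): no match needed
  Position 6 ('a'): no match needed
  Position 7 ('a'): no match needed
All 3 characters matched => is a subsequence

1


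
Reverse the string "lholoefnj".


Input: lholoefnj
Reading characters right to left:
  Position 8: 'j'
  Position 7: 'n'
  Position 6: 'f'
  Position 5: 'e'
  Position 4: 'o'
  Position 3: 'l'
  Position 2: 'o'
  Position 1: 'h'
  Position 0: 'l'
Reversed: jnfeolohl

jnfeolohl


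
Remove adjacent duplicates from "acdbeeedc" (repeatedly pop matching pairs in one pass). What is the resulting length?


Input: acdbeeedc
Stack-based adjacent duplicate removal:
  Read 'a': push. Stack: a
  Read 'c': push. Stack: ac
  Read 'd': push. Stack: acd
  Read 'b': push. Stack: acdb
  Read 'e': push. Stack: acdbe
  Read 'e': matches stack top 'e' => pop. Stack: acdb
  Read 'e': push. Stack: acdbe
  Read 'd': push. Stack: acdbed
  Read 'c': push. Stack: acdbedc
Final stack: "acdbedc" (length 7)

7
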